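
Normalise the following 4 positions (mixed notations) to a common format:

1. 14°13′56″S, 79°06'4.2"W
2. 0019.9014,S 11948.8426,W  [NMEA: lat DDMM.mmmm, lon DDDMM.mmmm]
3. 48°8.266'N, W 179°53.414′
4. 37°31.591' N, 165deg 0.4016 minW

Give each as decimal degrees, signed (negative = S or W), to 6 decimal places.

Point 1:
  Lat: 14 + 13/60 + 56/3600 = 14.2322222
  S ⇒ negate
  λ: 79° + 6/60 + 4.2/3600 = 79 + 0.100000 + 0.001167 = 79.1011667
  hemisphere W, so the sign is −
Point 2:
  Lat: split at 2 digits → 00° and 19.9014′; 0 + 19.9014/60 = 0.3316900
  hemisphere S, so the sign is −
  λ: degrees = first 3 digits = 119, minutes = 48.8426; 119 + 48.8426/60 = 119.8140433
  hemisphere W, so the sign is −
Point 3:
  φ: 8.266′ = 0.137767°; total 48.1377667
  N ⇒ keep positive
  Longitude: 179 + 53.414/60 = 179.8902333
  hemisphere W, so the sign is −
Point 4:
  Latitude: 37 + 31.591/60 = 37.5265167
  N → positive
  Lon: 0.4016′ = 0.006693°; total 165.0066933
  W ⇒ negate

1. -14.232222, -79.101167
2. -0.331690, -119.814043
3. 48.137767, -179.890233
4. 37.526517, -165.006693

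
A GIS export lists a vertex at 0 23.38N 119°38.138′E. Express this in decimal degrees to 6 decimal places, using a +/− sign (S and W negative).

Latitude: 0 + 23.38/60 = 0.3896667
N ⇒ keep positive
Lon: 38.138′ = 0.635633°; total 119.6356333
E ⇒ keep positive

0.389667, 119.635633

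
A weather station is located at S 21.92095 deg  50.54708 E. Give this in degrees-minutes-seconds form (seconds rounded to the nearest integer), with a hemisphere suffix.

φ: whole degrees 21; 55.25700′ → 55′ and 15.42″
λ: 0.547080 × 60 = 32.82480′ → 32′, remainder × 60 = 49.49″

21°55′15″ S, 50°32′49″ E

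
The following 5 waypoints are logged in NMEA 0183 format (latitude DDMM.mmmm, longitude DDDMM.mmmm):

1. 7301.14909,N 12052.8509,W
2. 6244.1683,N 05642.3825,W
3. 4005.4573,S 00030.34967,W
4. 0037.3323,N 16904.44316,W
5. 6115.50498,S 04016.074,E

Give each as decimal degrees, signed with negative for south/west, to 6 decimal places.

1. 73.019152, -120.880848
2. 62.736138, -56.706375
3. -40.090955, -0.505828
4. 0.622205, -169.074053
5. -61.258416, 40.267900

Point 1:
  φ: split at 2 digits → 73° and 1.14909′; 73 + 1.14909/60 = 73.0191515
  N ⇒ keep positive
  λ: split at 3 digits → 120° and 52.8509′; 120 + 52.8509/60 = 120.8808483
  W ⇒ negate
Point 2:
  φ: degrees = first 2 digits = 62, minutes = 44.1683; 62 + 44.1683/60 = 62.7361383
  N → positive
  λ: split at 3 digits → 056° and 42.3825′; 56 + 42.3825/60 = 56.7063750
  hemisphere W, so the sign is −
Point 3:
  Latitude: degrees = first 2 digits = 40, minutes = 5.4573; 40 + 5.4573/60 = 40.0909550
  S ⇒ negate
  λ: degrees = first 3 digits = 0, minutes = 30.34967; 0 + 30.34967/60 = 0.5058278
  hemisphere W, so the sign is −
Point 4:
  φ: split at 2 digits → 00° and 37.3323′; 0 + 37.3323/60 = 0.6222050
  N → positive
  λ: split at 3 digits → 169° and 4.44316′; 169 + 4.44316/60 = 169.0740527
  W ⇒ negate
Point 5:
  φ: split at 2 digits → 61° and 15.50498′; 61 + 15.50498/60 = 61.2584163
  S ⇒ negate
  Longitude: degrees = first 3 digits = 40, minutes = 16.074; 40 + 16.074/60 = 40.2679000
  E → positive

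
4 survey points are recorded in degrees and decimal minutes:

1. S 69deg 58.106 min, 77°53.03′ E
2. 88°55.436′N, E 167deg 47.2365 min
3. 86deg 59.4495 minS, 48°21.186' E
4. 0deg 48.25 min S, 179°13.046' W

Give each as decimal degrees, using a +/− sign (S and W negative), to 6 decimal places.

1. -69.968433, 77.883833
2. 88.923933, 167.787275
3. -86.990825, 48.353100
4. -0.804167, -179.217433

Point 1:
  Latitude: 58.106′ = 0.968433°; total 69.9684333
  S ⇒ negate
  Lon: 77 + 53.03/60 = 77.8838333
  E ⇒ keep positive
Point 2:
  Lat: 55.436′ = 0.923933°; total 88.9239333
  N → positive
  Lon: 167 + 47.2365/60 = 167.7872750
  E → positive
Point 3:
  φ: 86 + 59.4495/60 = 86.9908250
  S ⇒ negate
  Lon: 48 + 21.186/60 = 48.3531000
  E → positive
Point 4:
  Latitude: 48.25′ = 0.804167°; total 0.8041667
  S → negative
  Longitude: 179 + 13.046/60 = 179.2174333
  W ⇒ negate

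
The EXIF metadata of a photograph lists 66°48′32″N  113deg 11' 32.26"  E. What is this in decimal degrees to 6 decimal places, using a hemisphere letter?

66.808889° N, 113.192294° E

Latitude: 66 + 48/60 + 32/3600 = 66.8088889
Lon: 113° + 11/60 + 32.26/3600 = 113 + 0.183333 + 0.008961 = 113.1922944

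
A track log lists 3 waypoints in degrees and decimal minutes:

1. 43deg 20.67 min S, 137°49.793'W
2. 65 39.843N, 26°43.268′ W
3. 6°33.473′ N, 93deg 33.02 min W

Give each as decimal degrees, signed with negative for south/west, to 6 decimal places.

1. -43.344500, -137.829883
2. 65.664050, -26.721133
3. 6.557883, -93.550333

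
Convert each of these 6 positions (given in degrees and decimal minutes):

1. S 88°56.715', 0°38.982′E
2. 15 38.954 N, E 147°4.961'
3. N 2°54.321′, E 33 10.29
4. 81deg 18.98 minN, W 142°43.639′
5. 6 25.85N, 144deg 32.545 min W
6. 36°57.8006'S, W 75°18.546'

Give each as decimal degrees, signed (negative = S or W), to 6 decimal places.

1. -88.945250, 0.649700
2. 15.649233, 147.082683
3. 2.905350, 33.171500
4. 81.316333, -142.727317
5. 6.430833, -144.542417
6. -36.963343, -75.309100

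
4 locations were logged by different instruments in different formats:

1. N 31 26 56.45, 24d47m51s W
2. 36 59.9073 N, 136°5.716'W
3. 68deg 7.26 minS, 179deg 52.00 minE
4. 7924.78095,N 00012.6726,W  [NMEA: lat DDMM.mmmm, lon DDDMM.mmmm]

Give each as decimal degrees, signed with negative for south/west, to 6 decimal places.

1. 31.449014, -24.797500
2. 36.998455, -136.095267
3. -68.121000, 179.866667
4. 79.413016, -0.211210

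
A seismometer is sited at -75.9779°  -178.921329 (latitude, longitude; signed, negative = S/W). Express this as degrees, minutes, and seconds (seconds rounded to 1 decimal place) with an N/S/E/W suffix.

75°58′40.4″ S, 178°55′16.8″ W

Latitude is negative → S; |value| = 75.977900
Latitude: 0.977900° → 58.67400′; 0.67400 × 60 = 40.440″
Longitude is negative → W; |value| = 178.921329
Longitude: 0.921329 × 60 = 55.27974′ → 55′, remainder × 60 = 16.784″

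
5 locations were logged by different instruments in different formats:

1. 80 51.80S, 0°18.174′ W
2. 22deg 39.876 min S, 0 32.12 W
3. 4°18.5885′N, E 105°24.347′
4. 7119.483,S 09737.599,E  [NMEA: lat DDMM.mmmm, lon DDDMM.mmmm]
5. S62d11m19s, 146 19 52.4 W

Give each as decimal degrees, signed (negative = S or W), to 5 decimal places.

Point 1:
  Latitude: 51.8′ = 0.863333°; total 80.863333
  hemisphere S, so the sign is −
  λ: 0 + 18.174/60 = 0.302900
  W → negative
Point 2:
  Lat: 39.876′ = 0.664600°; total 22.664600
  S ⇒ negate
  Lon: 32.12′ = 0.535333°; total 0.535333
  W ⇒ negate
Point 3:
  Lat: 4 + 18.5885/60 = 4.309808
  N ⇒ keep positive
  Longitude: 105 + 24.347/60 = 105.405783
  E → positive
Point 4:
  Latitude: split at 2 digits → 71° and 19.483′; 71 + 19.483/60 = 71.324717
  S → negative
  Longitude: split at 3 digits → 097° and 37.599′; 97 + 37.599/60 = 97.626650
  E → positive
Point 5:
  Latitude: 62° + 11/60 + 19/3600 = 62 + 0.183333 + 0.005278 = 62.188611
  hemisphere S, so the sign is −
  λ: 146 + 19/60 + 52.4/3600 = 146.331222
  W ⇒ negate

1. -80.86333, -0.30290
2. -22.66460, -0.53533
3. 4.30981, 105.40578
4. -71.32472, 97.62665
5. -62.18861, -146.33122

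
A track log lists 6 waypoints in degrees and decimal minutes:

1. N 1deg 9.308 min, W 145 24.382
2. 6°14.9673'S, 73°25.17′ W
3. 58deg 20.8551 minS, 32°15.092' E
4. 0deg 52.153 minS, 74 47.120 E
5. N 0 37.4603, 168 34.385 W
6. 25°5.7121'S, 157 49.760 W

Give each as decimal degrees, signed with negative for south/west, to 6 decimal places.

Point 1:
  Latitude: 1 + 9.308/60 = 1.1551333
  N ⇒ keep positive
  λ: 145 + 24.382/60 = 145.4063667
  W → negative
Point 2:
  Lat: 14.9673′ = 0.249455°; total 6.2494550
  S ⇒ negate
  λ: 73 + 25.17/60 = 73.4195000
  hemisphere W, so the sign is −
Point 3:
  φ: 58 + 20.8551/60 = 58.3475850
  hemisphere S, so the sign is −
  Lon: 15.092′ = 0.251533°; total 32.2515333
  E → positive
Point 4:
  φ: 52.153′ = 0.869217°; total 0.8692167
  S → negative
  Lon: 47.12′ = 0.785333°; total 74.7853333
  E ⇒ keep positive
Point 5:
  φ: 37.4603′ = 0.624338°; total 0.6243383
  N ⇒ keep positive
  λ: 168 + 34.385/60 = 168.5730833
  W ⇒ negate
Point 6:
  Lat: 25 + 5.7121/60 = 25.0952017
  S ⇒ negate
  Longitude: 49.76′ = 0.829333°; total 157.8293333
  W → negative

1. 1.155133, -145.406367
2. -6.249455, -73.419500
3. -58.347585, 32.251533
4. -0.869217, 74.785333
5. 0.624338, -168.573083
6. -25.095202, -157.829333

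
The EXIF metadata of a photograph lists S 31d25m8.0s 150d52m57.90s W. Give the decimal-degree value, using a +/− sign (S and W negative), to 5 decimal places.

φ: 25′ + 8″ = 25.13333′; 31 + 25.13333/60 = 31.418889
S → negative
Lon: 150 + 52/60 + 57.9/3600 = 150.882750
hemisphere W, so the sign is −

-31.41889, -150.88275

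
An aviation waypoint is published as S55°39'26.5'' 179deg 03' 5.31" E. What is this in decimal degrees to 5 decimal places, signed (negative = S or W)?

-55.65736, 179.05148

φ: 55° + 39/60 + 26.5/3600 = 55 + 0.650000 + 0.007361 = 55.657361
hemisphere S, so the sign is −
λ: 179 + 3/60 + 5.31/3600 = 179.051475
E → positive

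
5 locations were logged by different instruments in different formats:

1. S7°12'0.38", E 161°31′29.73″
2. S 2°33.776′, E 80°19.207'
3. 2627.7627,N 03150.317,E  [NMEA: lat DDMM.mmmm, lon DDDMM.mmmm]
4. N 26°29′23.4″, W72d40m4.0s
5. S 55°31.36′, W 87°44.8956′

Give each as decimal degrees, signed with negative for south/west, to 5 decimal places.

Point 1:
  Lat: 7° + 12/60 + 0.38/3600 = 7 + 0.200000 + 0.000106 = 7.200106
  hemisphere S, so the sign is −
  λ: 161° + 31/60 + 29.73/3600 = 161 + 0.516667 + 0.008258 = 161.524925
  E ⇒ keep positive
Point 2:
  Latitude: 2 + 33.776/60 = 2.562933
  S → negative
  Longitude: 80 + 19.207/60 = 80.320117
  E ⇒ keep positive
Point 3:
  Latitude: degrees = first 2 digits = 26, minutes = 27.7627; 26 + 27.7627/60 = 26.462712
  N → positive
  λ: split at 3 digits → 031° and 50.317′; 31 + 50.317/60 = 31.838617
  E ⇒ keep positive
Point 4:
  φ: 26° + 29/60 + 23.4/3600 = 26 + 0.483333 + 0.006500 = 26.489833
  N ⇒ keep positive
  Longitude: 72 + 40/60 + 4/3600 = 72.667778
  W ⇒ negate
Point 5:
  Latitude: 31.36′ = 0.522667°; total 55.522667
  hemisphere S, so the sign is −
  λ: 44.8956′ = 0.748260°; total 87.748260
  W → negative

1. -7.20011, 161.52493
2. -2.56293, 80.32012
3. 26.46271, 31.83862
4. 26.48983, -72.66778
5. -55.52267, -87.74826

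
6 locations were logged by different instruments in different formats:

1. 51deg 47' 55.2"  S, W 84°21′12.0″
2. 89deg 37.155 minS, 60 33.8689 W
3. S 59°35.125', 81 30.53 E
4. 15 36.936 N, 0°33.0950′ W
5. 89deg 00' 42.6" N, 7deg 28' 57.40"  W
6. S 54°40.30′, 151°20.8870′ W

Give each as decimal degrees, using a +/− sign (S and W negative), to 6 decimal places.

1. -51.798667, -84.353333
2. -89.619250, -60.564482
3. -59.585417, 81.508833
4. 15.615600, -0.551583
5. 89.011833, -7.482611
6. -54.671667, -151.348117

Point 1:
  Latitude: 47′ + 55.2″ = 47.92000′; 51 + 47.92000/60 = 51.7986667
  S → negative
  λ: 84 + 21/60 + 12/3600 = 84.3533333
  hemisphere W, so the sign is −
Point 2:
  Latitude: 89 + 37.155/60 = 89.6192500
  hemisphere S, so the sign is −
  Lon: 33.8689′ = 0.564482°; total 60.5644817
  W ⇒ negate
Point 3:
  Lat: 59 + 35.125/60 = 59.5854167
  S ⇒ negate
  Longitude: 30.53′ = 0.508833°; total 81.5088333
  E → positive
Point 4:
  Lat: 36.936′ = 0.615600°; total 15.6156000
  N ⇒ keep positive
  λ: 0 + 33.095/60 = 0.5515833
  W → negative
Point 5:
  Lat: 0′ + 42.6″ = 0.71000′; 89 + 0.71000/60 = 89.0118333
  N ⇒ keep positive
  Longitude: 28′ + 57.4″ = 28.95667′; 7 + 28.95667/60 = 7.4826111
  W → negative
Point 6:
  Latitude: 40.3′ = 0.671667°; total 54.6716667
  hemisphere S, so the sign is −
  Lon: 151 + 20.887/60 = 151.3481167
  hemisphere W, so the sign is −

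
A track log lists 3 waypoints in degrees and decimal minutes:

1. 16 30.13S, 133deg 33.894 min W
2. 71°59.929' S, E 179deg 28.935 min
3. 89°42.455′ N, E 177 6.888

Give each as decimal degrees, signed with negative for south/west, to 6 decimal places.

Point 1:
  Lat: 16 + 30.13/60 = 16.5021667
  S → negative
  λ: 33.894′ = 0.564900°; total 133.5649000
  W ⇒ negate
Point 2:
  Lat: 59.929′ = 0.998817°; total 71.9988167
  S ⇒ negate
  Longitude: 179 + 28.935/60 = 179.4822500
  E → positive
Point 3:
  φ: 42.455′ = 0.707583°; total 89.7075833
  N → positive
  Lon: 177 + 6.888/60 = 177.1148000
  E → positive

1. -16.502167, -133.564900
2. -71.998817, 179.482250
3. 89.707583, 177.114800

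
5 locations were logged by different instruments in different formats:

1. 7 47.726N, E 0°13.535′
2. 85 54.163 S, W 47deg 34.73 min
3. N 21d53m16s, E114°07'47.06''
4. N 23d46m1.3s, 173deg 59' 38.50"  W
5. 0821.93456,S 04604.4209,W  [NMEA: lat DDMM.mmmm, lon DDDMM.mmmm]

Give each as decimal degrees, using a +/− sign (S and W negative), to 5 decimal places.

Point 1:
  Latitude: 7 + 47.726/60 = 7.795433
  N → positive
  λ: 13.535′ = 0.225583°; total 0.225583
  E → positive
Point 2:
  φ: 85 + 54.163/60 = 85.902717
  S → negative
  Longitude: 34.73′ = 0.578833°; total 47.578833
  hemisphere W, so the sign is −
Point 3:
  Lat: 53′ + 16″ = 53.26667′; 21 + 53.26667/60 = 21.887778
  N ⇒ keep positive
  Lon: 114 + 7/60 + 47.06/3600 = 114.129739
  E → positive
Point 4:
  Latitude: 46′ + 1.3″ = 46.02167′; 23 + 46.02167/60 = 23.767028
  N → positive
  Lon: 59′ + 38.5″ = 59.64167′; 173 + 59.64167/60 = 173.994028
  hemisphere W, so the sign is −
Point 5:
  Lat: split at 2 digits → 08° and 21.93456′; 8 + 21.93456/60 = 8.365576
  S → negative
  λ: degrees = first 3 digits = 46, minutes = 4.4209; 46 + 4.4209/60 = 46.073682
  W ⇒ negate

1. 7.79543, 0.22558
2. -85.90272, -47.57883
3. 21.88778, 114.12974
4. 23.76703, -173.99403
5. -8.36558, -46.07368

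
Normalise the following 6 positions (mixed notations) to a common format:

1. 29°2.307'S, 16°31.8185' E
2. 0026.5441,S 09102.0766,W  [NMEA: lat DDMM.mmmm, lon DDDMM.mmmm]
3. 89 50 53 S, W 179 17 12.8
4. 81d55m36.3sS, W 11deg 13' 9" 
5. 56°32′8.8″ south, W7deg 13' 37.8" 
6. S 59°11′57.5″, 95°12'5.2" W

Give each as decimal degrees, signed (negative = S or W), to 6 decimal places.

Point 1:
  Lat: 29 + 2.307/60 = 29.0384500
  hemisphere S, so the sign is −
  Lon: 16 + 31.8185/60 = 16.5303083
  E → positive
Point 2:
  Latitude: degrees = first 2 digits = 0, minutes = 26.5441; 0 + 26.5441/60 = 0.4424017
  S → negative
  Longitude: split at 3 digits → 091° and 2.0766′; 91 + 2.0766/60 = 91.0346100
  W ⇒ negate
Point 3:
  Latitude: 50′ + 53″ = 50.88333′; 89 + 50.88333/60 = 89.8480556
  hemisphere S, so the sign is −
  λ: 17′ + 12.8″ = 17.21333′; 179 + 17.21333/60 = 179.2868889
  hemisphere W, so the sign is −
Point 4:
  Latitude: 55′ + 36.3″ = 55.60500′; 81 + 55.60500/60 = 81.9267500
  hemisphere S, so the sign is −
  Lon: 11 + 13/60 + 9/3600 = 11.2191667
  W → negative
Point 5:
  Latitude: 56° + 32/60 + 8.8/3600 = 56 + 0.533333 + 0.002444 = 56.5357778
  S ⇒ negate
  λ: 13′ + 37.8″ = 13.63000′; 7 + 13.63000/60 = 7.2271667
  W ⇒ negate
Point 6:
  φ: 59° + 11/60 + 57.5/3600 = 59 + 0.183333 + 0.015972 = 59.1993056
  S → negative
  Longitude: 95 + 12/60 + 5.2/3600 = 95.2014444
  W → negative

1. -29.038450, 16.530308
2. -0.442402, -91.034610
3. -89.848056, -179.286889
4. -81.926750, -11.219167
5. -56.535778, -7.227167
6. -59.199306, -95.201444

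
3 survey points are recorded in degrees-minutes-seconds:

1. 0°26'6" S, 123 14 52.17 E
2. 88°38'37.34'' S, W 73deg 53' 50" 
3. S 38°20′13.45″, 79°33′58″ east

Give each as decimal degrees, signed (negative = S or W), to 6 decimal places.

1. -0.435000, 123.247825
2. -88.643706, -73.897222
3. -38.337069, 79.566111

Point 1:
  Latitude: 0° + 26/60 + 6/3600 = 0 + 0.433333 + 0.001667 = 0.4350000
  hemisphere S, so the sign is −
  Longitude: 14′ + 52.17″ = 14.86950′; 123 + 14.86950/60 = 123.2478250
  E ⇒ keep positive
Point 2:
  Lat: 38′ + 37.34″ = 38.62233′; 88 + 38.62233/60 = 88.6437056
  hemisphere S, so the sign is −
  λ: 73 + 53/60 + 50/3600 = 73.8972222
  W ⇒ negate
Point 3:
  Latitude: 20′ + 13.45″ = 20.22417′; 38 + 20.22417/60 = 38.3370694
  S → negative
  Longitude: 79 + 33/60 + 58/3600 = 79.5661111
  E → positive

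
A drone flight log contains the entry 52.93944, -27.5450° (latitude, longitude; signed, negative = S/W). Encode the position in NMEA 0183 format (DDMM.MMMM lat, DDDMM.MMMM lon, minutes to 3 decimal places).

5256.366,N / 02732.700,W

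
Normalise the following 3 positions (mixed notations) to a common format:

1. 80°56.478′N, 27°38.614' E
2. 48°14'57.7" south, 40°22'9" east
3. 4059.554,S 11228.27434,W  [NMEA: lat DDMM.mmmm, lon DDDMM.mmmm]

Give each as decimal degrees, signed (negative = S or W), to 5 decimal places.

Point 1:
  φ: 80 + 56.478/60 = 80.941300
  N → positive
  Longitude: 38.614′ = 0.643567°; total 27.643567
  E ⇒ keep positive
Point 2:
  φ: 48 + 14/60 + 57.7/3600 = 48.249361
  S ⇒ negate
  Longitude: 40° + 22/60 + 9/3600 = 40 + 0.366667 + 0.002500 = 40.369167
  E → positive
Point 3:
  Lat: degrees = first 2 digits = 40, minutes = 59.554; 40 + 59.554/60 = 40.992567
  hemisphere S, so the sign is −
  Longitude: split at 3 digits → 112° and 28.27434′; 112 + 28.27434/60 = 112.471239
  W → negative

1. 80.94130, 27.64357
2. -48.24936, 40.36917
3. -40.99257, -112.47124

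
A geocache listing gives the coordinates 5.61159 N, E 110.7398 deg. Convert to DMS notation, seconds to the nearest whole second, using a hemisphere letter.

5°36′42″ N, 110°44′23″ E

φ: 0.611590 × 60 = 36.69540′ → 36′, remainder × 60 = 41.72″
Lon: whole degrees 110; 44.38800′ → 44′ and 23.28″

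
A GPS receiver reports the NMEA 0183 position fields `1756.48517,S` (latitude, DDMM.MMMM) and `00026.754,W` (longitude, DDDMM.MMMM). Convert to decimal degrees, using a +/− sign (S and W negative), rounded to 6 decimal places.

-17.941420, -0.445900

Lat: degrees = first 2 digits = 17, minutes = 56.48517; 17 + 56.48517/60 = 17.9414195
S → negative
λ: degrees = first 3 digits = 0, minutes = 26.754; 0 + 26.754/60 = 0.4459000
hemisphere W, so the sign is −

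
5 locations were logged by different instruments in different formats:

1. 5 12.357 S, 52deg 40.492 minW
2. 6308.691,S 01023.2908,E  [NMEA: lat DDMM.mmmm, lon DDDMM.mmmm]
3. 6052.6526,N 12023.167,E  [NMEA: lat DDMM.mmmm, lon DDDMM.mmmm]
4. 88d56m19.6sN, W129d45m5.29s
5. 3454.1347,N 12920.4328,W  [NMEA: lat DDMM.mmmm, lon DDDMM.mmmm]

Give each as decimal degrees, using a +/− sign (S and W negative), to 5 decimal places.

1. -5.20595, -52.67487
2. -63.14485, 10.38818
3. 60.87754, 120.38612
4. 88.93878, -129.75147
5. 34.90225, -129.34055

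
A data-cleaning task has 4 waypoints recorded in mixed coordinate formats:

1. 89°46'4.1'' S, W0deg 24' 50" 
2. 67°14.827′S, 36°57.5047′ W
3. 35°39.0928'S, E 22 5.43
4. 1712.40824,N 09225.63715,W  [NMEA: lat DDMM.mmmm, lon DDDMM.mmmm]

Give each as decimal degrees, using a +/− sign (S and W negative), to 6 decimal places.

1. -89.767806, -0.413889
2. -67.247117, -36.958412
3. -35.651547, 22.090500
4. 17.206804, -92.427286

Point 1:
  Lat: 89 + 46/60 + 4.1/3600 = 89.7678056
  S ⇒ negate
  λ: 0° + 24/60 + 50/3600 = 0 + 0.400000 + 0.013889 = 0.4138889
  W ⇒ negate
Point 2:
  Latitude: 67 + 14.827/60 = 67.2471167
  hemisphere S, so the sign is −
  Lon: 57.5047′ = 0.958412°; total 36.9584117
  hemisphere W, so the sign is −
Point 3:
  Lat: 35 + 39.0928/60 = 35.6515467
  hemisphere S, so the sign is −
  Longitude: 5.43′ = 0.090500°; total 22.0905000
  E ⇒ keep positive
Point 4:
  Lat: split at 2 digits → 17° and 12.40824′; 17 + 12.40824/60 = 17.2068040
  N ⇒ keep positive
  λ: split at 3 digits → 092° and 25.63715′; 92 + 25.63715/60 = 92.4272858
  W ⇒ negate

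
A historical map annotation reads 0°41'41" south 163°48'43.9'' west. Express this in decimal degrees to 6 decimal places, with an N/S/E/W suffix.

0.694722° S, 163.812194° W

Latitude: 0 + 41/60 + 41/3600 = 0.6947222
λ: 163 + 48/60 + 43.9/3600 = 163.8121944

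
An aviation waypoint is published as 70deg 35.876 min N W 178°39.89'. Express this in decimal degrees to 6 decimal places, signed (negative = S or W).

Latitude: 35.876′ = 0.597933°; total 70.5979333
N ⇒ keep positive
λ: 178 + 39.89/60 = 178.6648333
W ⇒ negate

70.597933, -178.664833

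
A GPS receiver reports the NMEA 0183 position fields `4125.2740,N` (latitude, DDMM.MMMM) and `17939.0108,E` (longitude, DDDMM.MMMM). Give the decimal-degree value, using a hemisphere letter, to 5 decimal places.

φ: degrees = first 2 digits = 41, minutes = 25.274; 41 + 25.274/60 = 41.421233
Longitude: degrees = first 3 digits = 179, minutes = 39.0108; 179 + 39.0108/60 = 179.650180

41.42123° N, 179.65018° E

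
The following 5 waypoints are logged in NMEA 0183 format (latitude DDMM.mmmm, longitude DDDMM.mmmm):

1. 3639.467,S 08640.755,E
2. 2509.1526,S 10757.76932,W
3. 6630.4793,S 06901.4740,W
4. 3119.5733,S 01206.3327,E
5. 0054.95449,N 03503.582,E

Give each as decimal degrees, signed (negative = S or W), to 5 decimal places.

1. -36.65778, 86.67925
2. -25.15254, -107.96282
3. -66.50799, -69.02457
4. -31.32622, 12.10555
5. 0.91591, 35.05970

Point 1:
  Lat: degrees = first 2 digits = 36, minutes = 39.467; 36 + 39.467/60 = 36.657783
  S ⇒ negate
  λ: degrees = first 3 digits = 86, minutes = 40.755; 86 + 40.755/60 = 86.679250
  E → positive
Point 2:
  Lat: degrees = first 2 digits = 25, minutes = 9.1526; 25 + 9.1526/60 = 25.152543
  hemisphere S, so the sign is −
  Lon: degrees = first 3 digits = 107, minutes = 57.76932; 107 + 57.76932/60 = 107.962822
  W ⇒ negate
Point 3:
  φ: degrees = first 2 digits = 66, minutes = 30.4793; 66 + 30.4793/60 = 66.507988
  S → negative
  Lon: split at 3 digits → 069° and 1.474′; 69 + 1.474/60 = 69.024567
  W → negative
Point 4:
  Lat: split at 2 digits → 31° and 19.5733′; 31 + 19.5733/60 = 31.326222
  S ⇒ negate
  Longitude: degrees = first 3 digits = 12, minutes = 6.3327; 12 + 6.3327/60 = 12.105545
  E → positive
Point 5:
  Latitude: split at 2 digits → 00° and 54.95449′; 0 + 54.95449/60 = 0.915908
  N ⇒ keep positive
  λ: split at 3 digits → 035° and 3.582′; 35 + 3.582/60 = 35.059700
  E ⇒ keep positive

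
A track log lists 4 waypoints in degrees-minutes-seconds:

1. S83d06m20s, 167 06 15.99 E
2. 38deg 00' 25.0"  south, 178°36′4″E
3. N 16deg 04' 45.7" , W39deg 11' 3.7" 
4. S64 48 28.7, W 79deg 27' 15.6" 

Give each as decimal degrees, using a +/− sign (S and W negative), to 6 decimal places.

Point 1:
  φ: 83 + 6/60 + 20/3600 = 83.1055556
  S → negative
  λ: 6′ + 15.99″ = 6.26650′; 167 + 6.26650/60 = 167.1044417
  E → positive
Point 2:
  φ: 38 + 0/60 + 25/3600 = 38.0069444
  hemisphere S, so the sign is −
  λ: 36′ + 4″ = 36.06667′; 178 + 36.06667/60 = 178.6011111
  E → positive
Point 3:
  φ: 16 + 4/60 + 45.7/3600 = 16.0793611
  N ⇒ keep positive
  Longitude: 39 + 11/60 + 3.7/3600 = 39.1843611
  W ⇒ negate
Point 4:
  Lat: 64° + 48/60 + 28.7/3600 = 64 + 0.800000 + 0.007972 = 64.8079722
  S → negative
  Lon: 79° + 27/60 + 15.6/3600 = 79 + 0.450000 + 0.004333 = 79.4543333
  W ⇒ negate

1. -83.105556, 167.104442
2. -38.006944, 178.601111
3. 16.079361, -39.184361
4. -64.807972, -79.454333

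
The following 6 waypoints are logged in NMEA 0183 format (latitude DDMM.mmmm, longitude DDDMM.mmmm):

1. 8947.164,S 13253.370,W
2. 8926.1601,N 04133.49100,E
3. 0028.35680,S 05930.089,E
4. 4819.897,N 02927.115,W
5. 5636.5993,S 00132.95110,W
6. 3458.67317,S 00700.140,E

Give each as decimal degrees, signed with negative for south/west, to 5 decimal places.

Point 1:
  φ: degrees = first 2 digits = 89, minutes = 47.164; 89 + 47.164/60 = 89.786067
  S ⇒ negate
  Longitude: degrees = first 3 digits = 132, minutes = 53.37; 132 + 53.37/60 = 132.889500
  W ⇒ negate
Point 2:
  Latitude: degrees = first 2 digits = 89, minutes = 26.1601; 89 + 26.1601/60 = 89.436002
  N ⇒ keep positive
  λ: split at 3 digits → 041° and 33.491′; 41 + 33.491/60 = 41.558183
  E → positive
Point 3:
  φ: degrees = first 2 digits = 0, minutes = 28.3568; 0 + 28.3568/60 = 0.472613
  hemisphere S, so the sign is −
  λ: split at 3 digits → 059° and 30.089′; 59 + 30.089/60 = 59.501483
  E → positive
Point 4:
  Lat: degrees = first 2 digits = 48, minutes = 19.897; 48 + 19.897/60 = 48.331617
  N → positive
  Lon: split at 3 digits → 029° and 27.115′; 29 + 27.115/60 = 29.451917
  W ⇒ negate
Point 5:
  φ: split at 2 digits → 56° and 36.5993′; 56 + 36.5993/60 = 56.609988
  S ⇒ negate
  λ: degrees = first 3 digits = 1, minutes = 32.9511; 1 + 32.9511/60 = 1.549185
  hemisphere W, so the sign is −
Point 6:
  Lat: degrees = first 2 digits = 34, minutes = 58.67317; 34 + 58.67317/60 = 34.977886
  S → negative
  λ: split at 3 digits → 007° and 0.14′; 7 + 0.14/60 = 7.002333
  E ⇒ keep positive

1. -89.78607, -132.88950
2. 89.43600, 41.55818
3. -0.47261, 59.50148
4. 48.33162, -29.45192
5. -56.60999, -1.54919
6. -34.97789, 7.00233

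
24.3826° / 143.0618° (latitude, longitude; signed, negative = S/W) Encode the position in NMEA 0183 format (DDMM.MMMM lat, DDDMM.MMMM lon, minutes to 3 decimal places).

2422.956,N / 14303.708,E

Latitude: 24° + 0.382600 × 60 = 24° 22.95600′
Longitude: minutes = (143.061800 − 143) × 60 = 3.70800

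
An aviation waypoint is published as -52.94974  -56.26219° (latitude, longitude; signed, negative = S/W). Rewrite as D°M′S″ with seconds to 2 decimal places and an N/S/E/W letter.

Latitude is negative → S; |value| = 52.949740
φ: 0.949740 × 60 = 56.98440′ → 56′, remainder × 60 = 59.0640″
Longitude is negative → W; |value| = 56.262190
Lon: 0.262190 × 60 = 15.73140′ → 15′, remainder × 60 = 43.8840″

52°56′59.06″ S, 56°15′43.88″ W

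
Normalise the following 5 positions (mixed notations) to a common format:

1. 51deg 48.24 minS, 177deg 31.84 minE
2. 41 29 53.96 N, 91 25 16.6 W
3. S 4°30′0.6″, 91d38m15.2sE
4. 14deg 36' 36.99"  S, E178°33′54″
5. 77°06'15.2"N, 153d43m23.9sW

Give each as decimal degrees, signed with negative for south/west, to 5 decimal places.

1. -51.80400, 177.53067
2. 41.49832, -91.42128
3. -4.50017, 91.63756
4. -14.61028, 178.56500
5. 77.10422, -153.72331

Point 1:
  Latitude: 48.24′ = 0.804000°; total 51.804000
  S → negative
  Longitude: 177 + 31.84/60 = 177.530667
  E → positive
Point 2:
  Latitude: 41 + 29/60 + 53.96/3600 = 41.498322
  N ⇒ keep positive
  Longitude: 91 + 25/60 + 16.6/3600 = 91.421278
  W ⇒ negate
Point 3:
  Lat: 4° + 30/60 + 0.6/3600 = 4 + 0.500000 + 0.000167 = 4.500167
  S → negative
  Lon: 38′ + 15.2″ = 38.25333′; 91 + 38.25333/60 = 91.637556
  E ⇒ keep positive
Point 4:
  Latitude: 14 + 36/60 + 36.99/3600 = 14.610275
  S → negative
  Lon: 178 + 33/60 + 54/3600 = 178.565000
  E → positive
Point 5:
  Lat: 77 + 6/60 + 15.2/3600 = 77.104222
  N → positive
  Longitude: 43′ + 23.9″ = 43.39833′; 153 + 43.39833/60 = 153.723306
  W → negative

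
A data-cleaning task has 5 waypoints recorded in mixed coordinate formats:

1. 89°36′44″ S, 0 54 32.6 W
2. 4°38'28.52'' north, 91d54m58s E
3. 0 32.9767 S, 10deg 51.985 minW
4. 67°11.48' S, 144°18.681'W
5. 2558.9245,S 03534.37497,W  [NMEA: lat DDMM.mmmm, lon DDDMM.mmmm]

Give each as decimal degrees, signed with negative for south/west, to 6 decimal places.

1. -89.612222, -0.909056
2. 4.641256, 91.916111
3. -0.549612, -10.866417
4. -67.191333, -144.311350
5. -25.982075, -35.572916

Point 1:
  Lat: 89° + 36/60 + 44/3600 = 89 + 0.600000 + 0.012222 = 89.6122222
  S ⇒ negate
  λ: 0 + 54/60 + 32.6/3600 = 0.9090556
  W → negative
Point 2:
  φ: 4 + 38/60 + 28.52/3600 = 4.6412556
  N → positive
  Longitude: 91 + 54/60 + 58/3600 = 91.9161111
  E ⇒ keep positive
Point 3:
  φ: 32.9767′ = 0.549612°; total 0.5496117
  S → negative
  Longitude: 51.985′ = 0.866417°; total 10.8664167
  W → negative
Point 4:
  Lat: 11.48′ = 0.191333°; total 67.1913333
  hemisphere S, so the sign is −
  Lon: 144 + 18.681/60 = 144.3113500
  hemisphere W, so the sign is −
Point 5:
  Latitude: split at 2 digits → 25° and 58.9245′; 25 + 58.9245/60 = 25.9820750
  hemisphere S, so the sign is −
  Longitude: split at 3 digits → 035° and 34.37497′; 35 + 34.37497/60 = 35.5729162
  W → negative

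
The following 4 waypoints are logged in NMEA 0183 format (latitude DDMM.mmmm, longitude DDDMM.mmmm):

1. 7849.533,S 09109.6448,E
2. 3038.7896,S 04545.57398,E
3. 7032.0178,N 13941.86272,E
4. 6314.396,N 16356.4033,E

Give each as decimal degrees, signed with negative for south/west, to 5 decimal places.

Point 1:
  φ: split at 2 digits → 78° and 49.533′; 78 + 49.533/60 = 78.825550
  S → negative
  Longitude: split at 3 digits → 091° and 9.6448′; 91 + 9.6448/60 = 91.160747
  E ⇒ keep positive
Point 2:
  φ: split at 2 digits → 30° and 38.7896′; 30 + 38.7896/60 = 30.646493
  S ⇒ negate
  λ: split at 3 digits → 045° and 45.57398′; 45 + 45.57398/60 = 45.759566
  E → positive
Point 3:
  Latitude: split at 2 digits → 70° and 32.0178′; 70 + 32.0178/60 = 70.533630
  N ⇒ keep positive
  Longitude: split at 3 digits → 139° and 41.86272′; 139 + 41.86272/60 = 139.697712
  E ⇒ keep positive
Point 4:
  φ: degrees = first 2 digits = 63, minutes = 14.396; 63 + 14.396/60 = 63.239933
  N ⇒ keep positive
  Lon: degrees = first 3 digits = 163, minutes = 56.4033; 163 + 56.4033/60 = 163.940055
  E ⇒ keep positive

1. -78.82555, 91.16075
2. -30.64649, 45.75957
3. 70.53363, 139.69771
4. 63.23993, 163.94006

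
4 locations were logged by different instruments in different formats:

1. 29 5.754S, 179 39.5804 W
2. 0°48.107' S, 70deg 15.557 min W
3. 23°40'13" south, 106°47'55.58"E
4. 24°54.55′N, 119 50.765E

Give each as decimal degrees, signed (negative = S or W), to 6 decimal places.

Point 1:
  φ: 5.754′ = 0.095900°; total 29.0959000
  hemisphere S, so the sign is −
  λ: 179 + 39.5804/60 = 179.6596733
  hemisphere W, so the sign is −
Point 2:
  Lat: 0 + 48.107/60 = 0.8017833
  hemisphere S, so the sign is −
  λ: 15.557′ = 0.259283°; total 70.2592833
  hemisphere W, so the sign is −
Point 3:
  Latitude: 23° + 40/60 + 13/3600 = 23 + 0.666667 + 0.003611 = 23.6702778
  S ⇒ negate
  λ: 106° + 47/60 + 55.58/3600 = 106 + 0.783333 + 0.015439 = 106.7987722
  E ⇒ keep positive
Point 4:
  Lat: 54.55′ = 0.909167°; total 24.9091667
  N ⇒ keep positive
  Longitude: 50.765′ = 0.846083°; total 119.8460833
  E ⇒ keep positive

1. -29.095900, -179.659673
2. -0.801783, -70.259283
3. -23.670278, 106.798772
4. 24.909167, 119.846083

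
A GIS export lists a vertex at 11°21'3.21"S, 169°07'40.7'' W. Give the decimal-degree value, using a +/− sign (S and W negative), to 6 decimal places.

-11.350892, -169.127972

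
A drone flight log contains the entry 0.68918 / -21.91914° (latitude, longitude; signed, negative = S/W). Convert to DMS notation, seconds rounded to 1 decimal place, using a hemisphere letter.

Lat: whole degrees 0; 41.35080′ → 41′ and 21.048″
Longitude is negative → W; |value| = 21.919140
Lon: 0.919140 × 60 = 55.14840′ → 55′, remainder × 60 = 8.904″

0°41′21.0″ N, 21°55′8.9″ W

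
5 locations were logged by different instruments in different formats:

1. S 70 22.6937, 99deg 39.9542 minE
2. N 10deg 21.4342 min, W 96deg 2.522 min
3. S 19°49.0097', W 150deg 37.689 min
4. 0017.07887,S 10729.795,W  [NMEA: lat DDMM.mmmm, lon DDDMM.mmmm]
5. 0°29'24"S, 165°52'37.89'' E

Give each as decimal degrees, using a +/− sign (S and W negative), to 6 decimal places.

Point 1:
  φ: 22.6937′ = 0.378228°; total 70.3782283
  hemisphere S, so the sign is −
  λ: 99 + 39.9542/60 = 99.6659033
  E → positive
Point 2:
  Latitude: 21.4342′ = 0.357237°; total 10.3572367
  N ⇒ keep positive
  λ: 96 + 2.522/60 = 96.0420333
  hemisphere W, so the sign is −
Point 3:
  φ: 49.0097′ = 0.816828°; total 19.8168283
  hemisphere S, so the sign is −
  Longitude: 37.689′ = 0.628150°; total 150.6281500
  W ⇒ negate
Point 4:
  φ: degrees = first 2 digits = 0, minutes = 17.07887; 0 + 17.07887/60 = 0.2846478
  hemisphere S, so the sign is −
  λ: split at 3 digits → 107° and 29.795′; 107 + 29.795/60 = 107.4965833
  W ⇒ negate
Point 5:
  Latitude: 0° + 29/60 + 24/3600 = 0 + 0.483333 + 0.006667 = 0.4900000
  hemisphere S, so the sign is −
  λ: 165 + 52/60 + 37.89/3600 = 165.8771917
  E → positive

1. -70.378228, 99.665903
2. 10.357237, -96.042033
3. -19.816828, -150.628150
4. -0.284648, -107.496583
5. -0.490000, 165.877192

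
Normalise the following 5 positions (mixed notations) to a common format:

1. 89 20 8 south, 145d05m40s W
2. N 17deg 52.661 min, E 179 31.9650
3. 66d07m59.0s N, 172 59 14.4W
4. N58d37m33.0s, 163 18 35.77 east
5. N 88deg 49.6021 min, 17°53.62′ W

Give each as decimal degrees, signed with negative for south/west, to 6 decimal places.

Point 1:
  Lat: 89° + 20/60 + 8/3600 = 89 + 0.333333 + 0.002222 = 89.3355556
  S → negative
  λ: 145 + 5/60 + 40/3600 = 145.0944444
  W ⇒ negate
Point 2:
  φ: 17 + 52.661/60 = 17.8776833
  N ⇒ keep positive
  λ: 31.965′ = 0.532750°; total 179.5327500
  E → positive
Point 3:
  φ: 66° + 7/60 + 59/3600 = 66 + 0.116667 + 0.016389 = 66.1330556
  N → positive
  Longitude: 172 + 59/60 + 14.4/3600 = 172.9873333
  hemisphere W, so the sign is −
Point 4:
  Latitude: 58° + 37/60 + 33/3600 = 58 + 0.616667 + 0.009167 = 58.6258333
  N ⇒ keep positive
  λ: 163° + 18/60 + 35.77/3600 = 163 + 0.300000 + 0.009936 = 163.3099361
  E ⇒ keep positive
Point 5:
  φ: 49.6021′ = 0.826702°; total 88.8267017
  N → positive
  λ: 53.62′ = 0.893667°; total 17.8936667
  W ⇒ negate

1. -89.335556, -145.094444
2. 17.877683, 179.532750
3. 66.133056, -172.987333
4. 58.625833, 163.309936
5. 88.826702, -17.893667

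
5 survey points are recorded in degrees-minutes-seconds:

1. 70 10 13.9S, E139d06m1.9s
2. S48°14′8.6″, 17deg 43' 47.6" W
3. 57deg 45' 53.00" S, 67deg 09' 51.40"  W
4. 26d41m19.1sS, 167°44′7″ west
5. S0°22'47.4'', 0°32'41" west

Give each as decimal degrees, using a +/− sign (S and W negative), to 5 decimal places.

1. -70.17053, 139.10053
2. -48.23572, -17.72989
3. -57.76472, -67.16428
4. -26.68864, -167.73528
5. -0.37983, -0.54472

Point 1:
  Latitude: 70 + 10/60 + 13.9/3600 = 70.170528
  hemisphere S, so the sign is −
  Lon: 139° + 6/60 + 1.9/3600 = 139 + 0.100000 + 0.000528 = 139.100528
  E ⇒ keep positive
Point 2:
  φ: 48° + 14/60 + 8.6/3600 = 48 + 0.233333 + 0.002389 = 48.235722
  hemisphere S, so the sign is −
  λ: 43′ + 47.6″ = 43.79333′; 17 + 43.79333/60 = 17.729889
  hemisphere W, so the sign is −
Point 3:
  φ: 57 + 45/60 + 53/3600 = 57.764722
  hemisphere S, so the sign is −
  Lon: 67 + 9/60 + 51.4/3600 = 67.164278
  hemisphere W, so the sign is −
Point 4:
  φ: 26 + 41/60 + 19.1/3600 = 26.688639
  S ⇒ negate
  Longitude: 44′ + 7″ = 44.11667′; 167 + 44.11667/60 = 167.735278
  hemisphere W, so the sign is −
Point 5:
  φ: 0 + 22/60 + 47.4/3600 = 0.379833
  S ⇒ negate
  Longitude: 0 + 32/60 + 41/3600 = 0.544722
  W → negative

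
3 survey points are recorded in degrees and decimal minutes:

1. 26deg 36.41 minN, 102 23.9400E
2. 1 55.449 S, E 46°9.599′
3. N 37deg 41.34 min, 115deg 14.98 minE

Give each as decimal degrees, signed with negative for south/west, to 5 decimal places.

1. 26.60683, 102.39900
2. -1.92415, 46.15998
3. 37.68900, 115.24967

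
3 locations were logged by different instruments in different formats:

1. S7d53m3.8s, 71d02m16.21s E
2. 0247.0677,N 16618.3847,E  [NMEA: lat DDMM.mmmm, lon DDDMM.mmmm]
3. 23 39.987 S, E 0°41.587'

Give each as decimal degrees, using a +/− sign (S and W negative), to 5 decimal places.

Point 1:
  φ: 53′ + 3.8″ = 53.06333′; 7 + 53.06333/60 = 7.884389
  S → negative
  Longitude: 71 + 2/60 + 16.21/3600 = 71.037836
  E ⇒ keep positive
Point 2:
  Latitude: degrees = first 2 digits = 2, minutes = 47.0677; 2 + 47.0677/60 = 2.784462
  N → positive
  Longitude: degrees = first 3 digits = 166, minutes = 18.3847; 166 + 18.3847/60 = 166.306412
  E → positive
Point 3:
  Latitude: 23 + 39.987/60 = 23.666450
  S ⇒ negate
  λ: 0 + 41.587/60 = 0.693117
  E → positive

1. -7.88439, 71.03784
2. 2.78446, 166.30641
3. -23.66645, 0.69312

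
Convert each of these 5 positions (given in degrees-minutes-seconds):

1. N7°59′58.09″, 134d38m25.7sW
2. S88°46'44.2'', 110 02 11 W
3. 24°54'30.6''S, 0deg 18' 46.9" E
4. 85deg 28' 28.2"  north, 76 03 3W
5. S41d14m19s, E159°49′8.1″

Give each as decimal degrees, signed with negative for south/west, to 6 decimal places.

1. 7.999469, -134.640472
2. -88.778944, -110.036389
3. -24.908500, 0.313028
4. 85.474500, -76.050833
5. -41.238611, 159.818917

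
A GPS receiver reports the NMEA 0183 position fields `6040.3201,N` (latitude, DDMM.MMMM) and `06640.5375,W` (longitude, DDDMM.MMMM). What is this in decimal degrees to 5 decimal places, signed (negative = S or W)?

φ: split at 2 digits → 60° and 40.3201′; 60 + 40.3201/60 = 60.672002
N ⇒ keep positive
Lon: split at 3 digits → 066° and 40.5375′; 66 + 40.5375/60 = 66.675625
hemisphere W, so the sign is −

60.67200, -66.67563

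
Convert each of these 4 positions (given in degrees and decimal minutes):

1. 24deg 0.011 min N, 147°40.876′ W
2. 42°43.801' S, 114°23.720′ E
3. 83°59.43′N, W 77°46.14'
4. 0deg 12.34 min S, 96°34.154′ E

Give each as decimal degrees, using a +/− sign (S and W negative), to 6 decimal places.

Point 1:
  φ: 24 + 0.011/60 = 24.0001833
  N ⇒ keep positive
  λ: 40.876′ = 0.681267°; total 147.6812667
  hemisphere W, so the sign is −
Point 2:
  Lat: 43.801′ = 0.730017°; total 42.7300167
  hemisphere S, so the sign is −
  Lon: 23.72′ = 0.395333°; total 114.3953333
  E ⇒ keep positive
Point 3:
  Latitude: 59.43′ = 0.990500°; total 83.9905000
  N ⇒ keep positive
  λ: 46.14′ = 0.769000°; total 77.7690000
  W → negative
Point 4:
  Latitude: 12.34′ = 0.205667°; total 0.2056667
  S → negative
  λ: 96 + 34.154/60 = 96.5692333
  E ⇒ keep positive

1. 24.000183, -147.681267
2. -42.730017, 114.395333
3. 83.990500, -77.769000
4. -0.205667, 96.569233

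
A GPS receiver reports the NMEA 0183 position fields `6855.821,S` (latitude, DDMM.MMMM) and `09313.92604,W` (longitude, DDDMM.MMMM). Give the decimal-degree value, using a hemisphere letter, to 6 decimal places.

68.930350° S, 93.232101° W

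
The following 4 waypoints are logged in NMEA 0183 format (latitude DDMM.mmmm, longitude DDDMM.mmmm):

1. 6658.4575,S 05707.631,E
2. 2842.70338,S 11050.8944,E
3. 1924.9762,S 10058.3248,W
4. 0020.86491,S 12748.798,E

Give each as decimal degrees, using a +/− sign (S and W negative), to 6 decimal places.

Point 1:
  Latitude: degrees = first 2 digits = 66, minutes = 58.4575; 66 + 58.4575/60 = 66.9742917
  hemisphere S, so the sign is −
  λ: split at 3 digits → 057° and 7.631′; 57 + 7.631/60 = 57.1271833
  E ⇒ keep positive
Point 2:
  Latitude: degrees = first 2 digits = 28, minutes = 42.70338; 28 + 42.70338/60 = 28.7117230
  S → negative
  Longitude: degrees = first 3 digits = 110, minutes = 50.8944; 110 + 50.8944/60 = 110.8482400
  E → positive
Point 3:
  φ: degrees = first 2 digits = 19, minutes = 24.9762; 19 + 24.9762/60 = 19.4162700
  hemisphere S, so the sign is −
  λ: degrees = first 3 digits = 100, minutes = 58.3248; 100 + 58.3248/60 = 100.9720800
  W → negative
Point 4:
  φ: degrees = first 2 digits = 0, minutes = 20.86491; 0 + 20.86491/60 = 0.3477485
  S → negative
  Lon: degrees = first 3 digits = 127, minutes = 48.798; 127 + 48.798/60 = 127.8133000
  E → positive

1. -66.974292, 57.127183
2. -28.711723, 110.848240
3. -19.416270, -100.972080
4. -0.347749, 127.813300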